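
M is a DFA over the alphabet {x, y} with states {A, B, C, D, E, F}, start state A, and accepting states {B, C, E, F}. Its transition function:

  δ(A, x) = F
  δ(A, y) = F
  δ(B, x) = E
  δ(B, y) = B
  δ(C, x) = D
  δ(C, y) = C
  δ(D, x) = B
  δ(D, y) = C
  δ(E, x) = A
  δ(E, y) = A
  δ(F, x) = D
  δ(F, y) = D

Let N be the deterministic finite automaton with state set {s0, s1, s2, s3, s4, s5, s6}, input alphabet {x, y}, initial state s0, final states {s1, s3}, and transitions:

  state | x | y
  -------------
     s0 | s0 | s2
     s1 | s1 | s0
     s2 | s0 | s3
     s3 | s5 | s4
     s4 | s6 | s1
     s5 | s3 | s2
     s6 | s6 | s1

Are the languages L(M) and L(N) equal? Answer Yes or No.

No

The string x is accepted by M but rejected by N.
So L(M) ≠ L(N).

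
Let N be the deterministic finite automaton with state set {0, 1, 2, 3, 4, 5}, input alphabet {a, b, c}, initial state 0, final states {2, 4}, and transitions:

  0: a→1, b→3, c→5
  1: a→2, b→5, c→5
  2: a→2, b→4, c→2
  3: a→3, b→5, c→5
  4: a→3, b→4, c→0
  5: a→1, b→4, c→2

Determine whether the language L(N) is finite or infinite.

State 2 is reachable from the start and can reach an accepting state, and it lies on the cycle 2 → 2.
Traversing that cycle any number of times yields accepted strings of unbounded length, so the language is infinite.

infinite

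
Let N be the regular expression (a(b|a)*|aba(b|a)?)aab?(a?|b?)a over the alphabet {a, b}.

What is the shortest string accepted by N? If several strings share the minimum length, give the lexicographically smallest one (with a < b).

aaaa

By inspection of the expression, no string of length less than 4 matches, and aaaa is the lexicographically first match of length 4.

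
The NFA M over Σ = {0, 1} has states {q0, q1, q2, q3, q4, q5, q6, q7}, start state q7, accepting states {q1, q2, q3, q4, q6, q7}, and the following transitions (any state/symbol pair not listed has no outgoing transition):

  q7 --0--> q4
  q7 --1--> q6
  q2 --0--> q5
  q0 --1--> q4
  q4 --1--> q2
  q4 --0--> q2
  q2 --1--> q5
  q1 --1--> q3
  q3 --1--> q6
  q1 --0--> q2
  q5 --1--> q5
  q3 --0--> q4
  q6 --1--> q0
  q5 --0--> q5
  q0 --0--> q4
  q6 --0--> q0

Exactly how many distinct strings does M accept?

17

The useful subgraph on states {q0, q2, q4, q6, q7} is acyclic, so L(M) is finite; the longest accepting path visits 5 useful states, giving maximum string length 4.
Counting accepting paths from q7 by length: 1 of length 0, 2 of length 1, 2 of length 2, 4 of length 3, 8 of length 4. Total 17.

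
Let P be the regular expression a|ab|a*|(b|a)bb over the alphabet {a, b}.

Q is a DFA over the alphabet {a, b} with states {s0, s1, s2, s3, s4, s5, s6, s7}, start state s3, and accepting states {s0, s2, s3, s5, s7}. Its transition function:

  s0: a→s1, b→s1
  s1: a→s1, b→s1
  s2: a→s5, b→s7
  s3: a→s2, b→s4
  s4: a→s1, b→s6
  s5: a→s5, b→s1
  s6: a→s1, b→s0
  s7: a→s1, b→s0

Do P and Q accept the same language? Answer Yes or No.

Converting the expression P to a DFA (subset construction, then merging equivalent states) gives the minimal DFA with states {p0, p1, p2, p3, p4, p5, p6, p7}, start state p0, accepting states {p0, p1, p3, p4, p7} and transitions p0: a→p1, b→p2; p1: a→p3, b→p4; p2: a→p5, b→p6; p3: a→p3, b→p5; p4: a→p5, b→p7; p5: a→p5, b→p5; p6: a→p5, b→p7; p7: a→p5, b→p5.
Exploring the product automaton P × Q from the start pair (p0, s3), following both machines on each input symbol, reaches 8 state pairs: (p0, s3), (p1, s2), (p2, s4), (p3, s5), (p4, s7), (p5, s1), (p6, s6), (p7, s0).
P accepts in {p0, p1, p3, p4, p7} and Q accepts in {s0, s2, s3, s5, s7}. In every reachable pair the two components are either both accepting — (p0, s3), (p1, s2), (p3, s5), (p4, s7), (p7, s0) — or both non-accepting, so no string is accepted by exactly one of the machines: L(P) \ L(Q) and L(Q) \ L(P) are both empty.
Hence every string is accepted by P iff it is accepted by Q, and the two languages coincide.

Yes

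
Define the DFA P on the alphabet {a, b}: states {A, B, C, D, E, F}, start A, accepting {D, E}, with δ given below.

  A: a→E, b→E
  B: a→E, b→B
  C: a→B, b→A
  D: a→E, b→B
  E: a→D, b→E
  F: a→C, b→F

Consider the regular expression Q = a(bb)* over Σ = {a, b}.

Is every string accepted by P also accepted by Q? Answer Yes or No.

The string b is in L(P) but not in L(Q).
So L(P) ⊄ L(Q).

No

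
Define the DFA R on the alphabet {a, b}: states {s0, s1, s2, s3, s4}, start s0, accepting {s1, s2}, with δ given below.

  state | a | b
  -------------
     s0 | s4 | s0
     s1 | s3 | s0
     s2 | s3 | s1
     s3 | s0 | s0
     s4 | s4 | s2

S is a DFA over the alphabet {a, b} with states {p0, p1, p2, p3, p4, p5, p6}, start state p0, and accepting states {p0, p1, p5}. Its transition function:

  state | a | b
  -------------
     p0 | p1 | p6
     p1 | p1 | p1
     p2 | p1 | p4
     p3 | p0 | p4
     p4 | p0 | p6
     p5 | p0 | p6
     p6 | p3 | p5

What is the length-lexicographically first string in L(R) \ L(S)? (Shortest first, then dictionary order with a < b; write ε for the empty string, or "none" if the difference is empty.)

The string bab is accepted by R but not by S.
No shorter string lies in the difference, and bab is the lexicographically first length-3 string in L(R) \ L(S).

bab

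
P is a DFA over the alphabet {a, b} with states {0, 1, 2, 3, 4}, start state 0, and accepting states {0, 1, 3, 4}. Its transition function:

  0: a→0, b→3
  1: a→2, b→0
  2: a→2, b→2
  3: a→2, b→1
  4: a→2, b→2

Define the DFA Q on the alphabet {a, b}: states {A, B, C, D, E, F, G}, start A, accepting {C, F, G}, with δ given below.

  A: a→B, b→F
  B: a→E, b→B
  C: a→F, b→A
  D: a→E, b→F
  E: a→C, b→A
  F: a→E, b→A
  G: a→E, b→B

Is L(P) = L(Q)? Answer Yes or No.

No

The empty string ε is accepted by P but rejected by Q.
So L(P) ≠ L(Q).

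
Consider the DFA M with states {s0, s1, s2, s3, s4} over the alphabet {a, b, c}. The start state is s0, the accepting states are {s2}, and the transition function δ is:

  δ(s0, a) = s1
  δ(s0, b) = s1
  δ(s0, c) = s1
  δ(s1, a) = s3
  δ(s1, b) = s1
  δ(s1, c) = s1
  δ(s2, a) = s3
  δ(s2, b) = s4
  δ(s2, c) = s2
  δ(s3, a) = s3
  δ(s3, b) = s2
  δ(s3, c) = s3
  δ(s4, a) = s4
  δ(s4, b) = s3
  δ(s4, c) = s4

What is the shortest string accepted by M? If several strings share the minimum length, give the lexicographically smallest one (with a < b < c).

A breadth-first search from s0 reaches an accepting state first via the path s0 → s1 → s3 → s2 on input aab.
No string of length < 3 is accepted (BFS exhausts all shorter strings without reaching an accepting state), and aab is the lexicographically least accepting string of length 3.

aab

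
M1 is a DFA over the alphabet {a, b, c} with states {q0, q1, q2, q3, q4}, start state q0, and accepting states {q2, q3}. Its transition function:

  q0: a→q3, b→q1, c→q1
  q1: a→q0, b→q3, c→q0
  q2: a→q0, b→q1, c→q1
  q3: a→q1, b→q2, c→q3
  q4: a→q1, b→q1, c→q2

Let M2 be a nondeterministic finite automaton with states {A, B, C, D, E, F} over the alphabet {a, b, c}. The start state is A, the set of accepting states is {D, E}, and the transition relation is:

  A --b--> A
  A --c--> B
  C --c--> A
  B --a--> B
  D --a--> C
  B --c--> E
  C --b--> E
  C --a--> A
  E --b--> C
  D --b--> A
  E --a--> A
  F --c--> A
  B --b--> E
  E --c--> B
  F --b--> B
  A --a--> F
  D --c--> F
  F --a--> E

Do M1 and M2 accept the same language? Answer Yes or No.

The string a is accepted by M1 but rejected by M2.
So L(M1) ≠ L(M2).

No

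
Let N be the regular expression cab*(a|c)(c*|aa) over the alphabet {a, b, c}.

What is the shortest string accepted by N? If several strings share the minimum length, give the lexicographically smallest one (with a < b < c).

By inspection of the expression, no string of length less than 3 matches, and caa is the lexicographically first match of length 3.

caa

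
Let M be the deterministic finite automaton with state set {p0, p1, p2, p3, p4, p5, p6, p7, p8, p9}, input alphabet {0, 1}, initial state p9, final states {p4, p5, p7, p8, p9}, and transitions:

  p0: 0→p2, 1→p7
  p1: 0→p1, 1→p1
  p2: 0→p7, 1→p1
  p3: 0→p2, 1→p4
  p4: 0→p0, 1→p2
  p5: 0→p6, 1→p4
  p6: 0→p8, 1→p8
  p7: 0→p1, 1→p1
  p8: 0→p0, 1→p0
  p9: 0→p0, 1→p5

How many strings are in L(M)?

18

The useful subgraph on states {p0, p2, p4, p5, p6, p7, p8, p9} is acyclic, so L(M) is finite; the longest accepting path visits 7 useful states, giving maximum string length 6.
Counting accepting paths from p9 by length: 1 of length 0, 1 of length 1, 2 of length 2, 3 of length 3, 2 of length 4, 5 of length 5, 4 of length 6. Total 18.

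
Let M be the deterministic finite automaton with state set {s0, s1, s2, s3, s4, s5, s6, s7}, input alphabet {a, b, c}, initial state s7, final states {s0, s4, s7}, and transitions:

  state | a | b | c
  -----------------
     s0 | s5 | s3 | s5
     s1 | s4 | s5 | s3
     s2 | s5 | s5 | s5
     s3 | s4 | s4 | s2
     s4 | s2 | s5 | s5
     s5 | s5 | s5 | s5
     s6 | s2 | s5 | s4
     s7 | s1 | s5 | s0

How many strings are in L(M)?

7

The useful subgraph on states {s0, s1, s3, s4, s7} is acyclic, so L(M) is finite; the longest accepting path visits 4 useful states, giving maximum string length 3.
Counting accepting paths from s7 by length: 1 of length 0, 1 of length 1, 1 of length 2, 4 of length 3. Total 7.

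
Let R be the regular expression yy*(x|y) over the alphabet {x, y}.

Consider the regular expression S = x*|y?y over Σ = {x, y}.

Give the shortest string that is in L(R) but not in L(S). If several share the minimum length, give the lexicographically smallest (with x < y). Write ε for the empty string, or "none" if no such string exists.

The string yx is accepted by R but not by S.
No shorter string lies in the difference, and yx is the lexicographically first length-2 string in L(R) \ L(S).

yx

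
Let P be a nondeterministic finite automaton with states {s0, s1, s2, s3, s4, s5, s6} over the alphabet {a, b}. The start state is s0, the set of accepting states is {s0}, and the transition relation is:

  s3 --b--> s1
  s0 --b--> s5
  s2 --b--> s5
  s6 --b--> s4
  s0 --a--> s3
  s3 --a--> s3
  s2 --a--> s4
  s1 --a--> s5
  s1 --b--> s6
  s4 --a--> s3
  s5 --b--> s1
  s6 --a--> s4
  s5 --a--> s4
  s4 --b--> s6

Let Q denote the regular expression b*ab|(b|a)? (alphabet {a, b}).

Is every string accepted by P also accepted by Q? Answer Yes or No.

Converting the expression Q to a DFA (subset construction, then merging equivalent states) gives the minimal DFA with states {q0, q1, q2, q3, q4, q5, q6}, start state q0, accepting states {q0, q1, q2, q4} and transitions q0: a→q1, b→q2; q1: a→q3, b→q4; q2: a→q5, b→q6; q3: a→q3, b→q3; q4: a→q3, b→q3; q5: a→q3, b→q4; q6: a→q5, b→q6.
Exploring the product automaton P × Q from the start pair (s0, q0), following both machines on each input symbol, reaches 16 state pairs: (s0, q0), (s3, q1), (s5, q2), (s3, q3), (s1, q4), (s4, q5), (s1, q6), (s1, q3), (s5, q3), (s6, q3), (s6, q4), (s5, q5), (s6, q6), (s4, q3), (s4, q6), (s3, q5).
P accepts in {s0} and Q accepts in {q0, q1, q2, q4}. The reachable pairs whose P-component is accepting are (s0, q0); in each of them the Q-component is accepting too, so the product for L(P) \ L(Q) (P-component accepting, Q-component rejecting) has no reachable accepting pair and the difference is empty.
Hence every string in L(P) is also in L(Q).

Yes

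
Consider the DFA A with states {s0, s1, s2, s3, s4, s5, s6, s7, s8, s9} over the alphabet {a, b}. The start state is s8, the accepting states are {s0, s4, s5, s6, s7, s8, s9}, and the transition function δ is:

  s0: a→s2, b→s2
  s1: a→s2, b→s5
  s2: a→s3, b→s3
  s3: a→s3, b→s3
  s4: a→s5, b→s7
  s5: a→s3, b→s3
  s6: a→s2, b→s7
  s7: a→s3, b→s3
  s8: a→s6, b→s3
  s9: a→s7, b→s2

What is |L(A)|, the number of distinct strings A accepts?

3

The useful subgraph on states {s6, s7, s8} is acyclic, so L(A) is finite; the longest accepting path visits 3 useful states, giving maximum string length 2.
Counting accepting paths from s8 by length: 1 of length 0, 1 of length 1, 1 of length 2. Total 3.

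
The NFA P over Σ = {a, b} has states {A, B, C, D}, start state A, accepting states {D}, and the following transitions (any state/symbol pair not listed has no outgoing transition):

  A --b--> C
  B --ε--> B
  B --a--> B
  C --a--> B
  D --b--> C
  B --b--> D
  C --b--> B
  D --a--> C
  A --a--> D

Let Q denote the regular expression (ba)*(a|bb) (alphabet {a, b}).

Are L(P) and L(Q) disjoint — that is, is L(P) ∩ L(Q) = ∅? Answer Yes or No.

The string a is accepted by both P and Q.
Hence L(P) ∩ L(Q) ≠ ∅.

No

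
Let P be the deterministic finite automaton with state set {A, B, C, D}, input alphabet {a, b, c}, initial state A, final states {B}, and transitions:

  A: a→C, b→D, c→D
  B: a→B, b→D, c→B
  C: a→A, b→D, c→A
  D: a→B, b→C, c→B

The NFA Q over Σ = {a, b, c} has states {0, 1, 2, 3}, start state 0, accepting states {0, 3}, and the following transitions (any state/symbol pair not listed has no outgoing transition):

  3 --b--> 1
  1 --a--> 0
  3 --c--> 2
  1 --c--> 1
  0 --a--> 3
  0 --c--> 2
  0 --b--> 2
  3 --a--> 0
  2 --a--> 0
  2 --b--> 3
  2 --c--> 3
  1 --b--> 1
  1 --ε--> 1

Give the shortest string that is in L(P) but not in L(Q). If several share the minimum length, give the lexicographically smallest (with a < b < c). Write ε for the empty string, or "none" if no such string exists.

abc

The string abc is accepted by P but not by Q.
No shorter string lies in the difference, and abc is the lexicographically first length-3 string in L(P) \ L(Q).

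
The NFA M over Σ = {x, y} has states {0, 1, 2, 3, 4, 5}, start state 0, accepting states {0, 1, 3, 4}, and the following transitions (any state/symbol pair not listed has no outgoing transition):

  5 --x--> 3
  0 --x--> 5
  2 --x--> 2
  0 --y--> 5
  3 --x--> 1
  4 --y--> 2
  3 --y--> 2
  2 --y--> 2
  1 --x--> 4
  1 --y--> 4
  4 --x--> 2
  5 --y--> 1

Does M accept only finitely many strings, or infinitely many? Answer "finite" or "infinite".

finite

The useful states (reachable from 0 and able to reach an accepting state) are {0, 1, 3, 4, 5}.
Restricted to these states the transition graph has no cycle, so every accepting path has bounded length and L is finite.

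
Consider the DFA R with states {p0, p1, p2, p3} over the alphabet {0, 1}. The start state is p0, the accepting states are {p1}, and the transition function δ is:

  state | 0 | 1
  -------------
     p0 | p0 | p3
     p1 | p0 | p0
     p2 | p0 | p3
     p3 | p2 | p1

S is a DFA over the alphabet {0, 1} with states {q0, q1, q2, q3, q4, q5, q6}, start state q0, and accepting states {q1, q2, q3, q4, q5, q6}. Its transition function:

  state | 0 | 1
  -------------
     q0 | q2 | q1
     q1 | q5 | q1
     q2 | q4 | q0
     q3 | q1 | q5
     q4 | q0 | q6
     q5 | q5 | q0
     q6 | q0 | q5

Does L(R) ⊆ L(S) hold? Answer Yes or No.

Yes

Exploring the product automaton R × S from the start pair (p0, q0), following both machines on each input symbol, reaches 13 state pairs: (p0, q0), (p0, q2), (p3, q1), (p0, q4), (p3, q0), (p2, q5), (p1, q1), (p3, q6), (p2, q2), (p0, q5), (p0, q1), (p2, q0), (p1, q5).
R accepts in {p1} and S accepts in {q1, q2, q3, q4, q5, q6}. The reachable pairs whose R-component is accepting are (p1, q1), (p1, q5); in each of them the S-component is accepting too, so the product for L(R) \ L(S) (R-component accepting, S-component rejecting) has no reachable accepting pair and the difference is empty.
Hence every string in L(R) is also in L(S).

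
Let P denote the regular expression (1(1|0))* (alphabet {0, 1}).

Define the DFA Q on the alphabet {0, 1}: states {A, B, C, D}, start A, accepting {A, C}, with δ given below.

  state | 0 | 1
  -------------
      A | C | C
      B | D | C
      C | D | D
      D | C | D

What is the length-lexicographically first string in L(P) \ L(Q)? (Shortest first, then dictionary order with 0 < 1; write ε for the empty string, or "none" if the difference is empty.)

The string 10 is accepted by P but not by Q.
No shorter string lies in the difference, and 10 is the lexicographically first length-2 string in L(P) \ L(Q).

10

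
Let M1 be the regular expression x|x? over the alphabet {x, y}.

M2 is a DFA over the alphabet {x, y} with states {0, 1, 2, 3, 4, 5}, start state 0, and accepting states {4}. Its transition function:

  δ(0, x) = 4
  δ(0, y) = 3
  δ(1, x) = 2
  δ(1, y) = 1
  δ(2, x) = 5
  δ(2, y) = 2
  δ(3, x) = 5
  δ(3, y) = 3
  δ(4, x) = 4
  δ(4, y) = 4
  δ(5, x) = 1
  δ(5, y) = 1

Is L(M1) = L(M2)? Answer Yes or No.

No

The empty string ε is accepted by M1 but rejected by M2.
So L(M1) ≠ L(M2).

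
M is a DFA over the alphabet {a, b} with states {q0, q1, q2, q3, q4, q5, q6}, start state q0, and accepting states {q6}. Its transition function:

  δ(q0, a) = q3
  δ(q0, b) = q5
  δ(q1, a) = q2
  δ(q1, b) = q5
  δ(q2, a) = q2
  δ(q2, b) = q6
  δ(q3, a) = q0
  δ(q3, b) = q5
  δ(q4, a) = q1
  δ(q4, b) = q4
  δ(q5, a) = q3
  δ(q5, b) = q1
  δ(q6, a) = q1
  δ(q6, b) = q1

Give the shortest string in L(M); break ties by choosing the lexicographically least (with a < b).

bbab

A breadth-first search from q0 reaches an accepting state first via the path q0 → q5 → q1 → q2 → q6 on input bbab.
No string of length < 4 is accepted (BFS exhausts all shorter strings without reaching an accepting state), and bbab is the lexicographically least accepting string of length 4.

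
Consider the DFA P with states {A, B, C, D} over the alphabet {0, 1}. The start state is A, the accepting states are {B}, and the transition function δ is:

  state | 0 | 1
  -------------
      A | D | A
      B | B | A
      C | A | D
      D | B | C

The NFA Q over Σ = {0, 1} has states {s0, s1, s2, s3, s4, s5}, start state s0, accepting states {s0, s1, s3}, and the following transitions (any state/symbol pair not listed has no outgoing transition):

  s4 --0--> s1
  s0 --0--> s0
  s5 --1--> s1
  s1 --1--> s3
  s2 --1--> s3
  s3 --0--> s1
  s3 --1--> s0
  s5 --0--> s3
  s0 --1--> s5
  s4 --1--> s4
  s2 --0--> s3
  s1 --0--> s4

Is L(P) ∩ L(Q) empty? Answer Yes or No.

The string 00 is accepted by both P and Q.
Hence L(P) ∩ L(Q) ≠ ∅.

No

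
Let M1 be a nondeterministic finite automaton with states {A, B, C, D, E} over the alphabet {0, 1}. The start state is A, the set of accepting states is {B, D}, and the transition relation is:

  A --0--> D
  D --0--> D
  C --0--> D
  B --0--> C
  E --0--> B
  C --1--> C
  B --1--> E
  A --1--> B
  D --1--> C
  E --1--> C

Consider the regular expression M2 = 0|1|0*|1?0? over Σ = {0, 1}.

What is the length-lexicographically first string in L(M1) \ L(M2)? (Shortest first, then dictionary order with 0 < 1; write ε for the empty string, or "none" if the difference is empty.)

010

The string 010 is accepted by M1 but not by M2.
No shorter string lies in the difference, and 010 is the lexicographically first length-3 string in L(M1) \ L(M2).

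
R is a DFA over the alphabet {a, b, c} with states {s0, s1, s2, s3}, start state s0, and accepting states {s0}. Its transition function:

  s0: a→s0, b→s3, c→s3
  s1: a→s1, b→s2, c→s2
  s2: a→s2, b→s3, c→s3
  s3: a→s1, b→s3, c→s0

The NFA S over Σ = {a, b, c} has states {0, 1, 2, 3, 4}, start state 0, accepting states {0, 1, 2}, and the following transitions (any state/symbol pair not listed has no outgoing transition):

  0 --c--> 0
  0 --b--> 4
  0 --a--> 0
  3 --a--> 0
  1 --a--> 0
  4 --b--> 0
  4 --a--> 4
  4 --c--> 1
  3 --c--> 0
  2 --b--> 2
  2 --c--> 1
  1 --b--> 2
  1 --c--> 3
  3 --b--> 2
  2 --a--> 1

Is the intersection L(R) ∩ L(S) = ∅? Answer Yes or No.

The empty string ε is accepted by both R and S.
Hence L(R) ∩ L(S) ≠ ∅.

No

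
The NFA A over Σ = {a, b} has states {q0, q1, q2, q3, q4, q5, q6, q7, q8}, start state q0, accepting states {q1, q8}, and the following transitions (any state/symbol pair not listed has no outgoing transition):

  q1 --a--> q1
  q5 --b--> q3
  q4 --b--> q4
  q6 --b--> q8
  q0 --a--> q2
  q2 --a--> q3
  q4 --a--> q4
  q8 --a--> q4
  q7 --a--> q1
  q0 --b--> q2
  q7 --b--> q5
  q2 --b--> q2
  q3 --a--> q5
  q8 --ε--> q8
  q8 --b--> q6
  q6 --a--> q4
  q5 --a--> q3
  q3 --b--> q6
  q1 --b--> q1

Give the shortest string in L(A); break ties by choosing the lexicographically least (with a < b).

A breadth-first search from q0 reaches an accepting state first via the path q0 → q2 → q3 → q6 → q8 on input aabb.
No string of length < 4 is accepted (BFS exhausts all shorter strings without reaching an accepting state), and aabb is the lexicographically least accepting string of length 4.

aabb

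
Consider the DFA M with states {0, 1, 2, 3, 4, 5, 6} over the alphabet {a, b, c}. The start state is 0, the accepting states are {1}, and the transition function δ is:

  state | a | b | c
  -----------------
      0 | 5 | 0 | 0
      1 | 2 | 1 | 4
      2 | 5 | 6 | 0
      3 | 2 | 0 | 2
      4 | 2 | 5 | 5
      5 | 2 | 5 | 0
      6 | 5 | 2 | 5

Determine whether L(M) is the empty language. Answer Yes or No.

The states reachable from the start state are {0, 2, 5, 6}.
None of the accepting states {1} is reachable, so no string is accepted and L(M) = ∅.

Yes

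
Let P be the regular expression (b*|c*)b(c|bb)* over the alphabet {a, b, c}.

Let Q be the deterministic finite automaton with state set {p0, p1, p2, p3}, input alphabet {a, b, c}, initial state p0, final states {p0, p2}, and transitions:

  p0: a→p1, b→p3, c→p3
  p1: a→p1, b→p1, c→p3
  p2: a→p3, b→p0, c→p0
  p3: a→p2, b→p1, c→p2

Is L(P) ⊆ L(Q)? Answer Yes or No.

The string b is in L(P) but not in L(Q).
So L(P) ⊄ L(Q).

No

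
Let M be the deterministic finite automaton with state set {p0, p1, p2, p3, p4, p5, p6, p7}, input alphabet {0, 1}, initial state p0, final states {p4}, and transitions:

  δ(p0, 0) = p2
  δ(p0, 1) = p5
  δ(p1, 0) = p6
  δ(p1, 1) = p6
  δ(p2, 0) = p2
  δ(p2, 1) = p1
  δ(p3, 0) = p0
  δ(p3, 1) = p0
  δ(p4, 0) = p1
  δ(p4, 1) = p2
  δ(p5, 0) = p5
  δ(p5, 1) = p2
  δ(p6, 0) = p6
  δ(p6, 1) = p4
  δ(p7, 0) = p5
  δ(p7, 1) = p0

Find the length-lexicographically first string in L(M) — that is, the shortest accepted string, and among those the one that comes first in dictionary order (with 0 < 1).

0101

A breadth-first search from p0 reaches an accepting state first via the path p0 → p2 → p1 → p6 → p4 on input 0101.
No string of length < 4 is accepted (BFS exhausts all shorter strings without reaching an accepting state), and 0101 is the lexicographically least accepting string of length 4.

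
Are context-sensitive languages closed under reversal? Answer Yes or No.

Yes

Reversing both sides of every production of a noncontracting (context-sensitive) grammar gives another noncontracting grammar, and it generates Lᴿ; equivalently an LBA can reverse its tape in place and then run the machine for L.
So the context-sensitive languages are closed under reversal.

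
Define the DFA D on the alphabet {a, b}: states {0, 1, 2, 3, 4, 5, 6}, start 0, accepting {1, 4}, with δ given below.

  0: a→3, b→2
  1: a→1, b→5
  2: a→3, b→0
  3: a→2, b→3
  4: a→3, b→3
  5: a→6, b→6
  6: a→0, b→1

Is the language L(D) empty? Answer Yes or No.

The states reachable from the start state are {0, 2, 3}.
None of the accepting states {1, 4} is reachable, so no string is accepted and L(D) = ∅.

Yes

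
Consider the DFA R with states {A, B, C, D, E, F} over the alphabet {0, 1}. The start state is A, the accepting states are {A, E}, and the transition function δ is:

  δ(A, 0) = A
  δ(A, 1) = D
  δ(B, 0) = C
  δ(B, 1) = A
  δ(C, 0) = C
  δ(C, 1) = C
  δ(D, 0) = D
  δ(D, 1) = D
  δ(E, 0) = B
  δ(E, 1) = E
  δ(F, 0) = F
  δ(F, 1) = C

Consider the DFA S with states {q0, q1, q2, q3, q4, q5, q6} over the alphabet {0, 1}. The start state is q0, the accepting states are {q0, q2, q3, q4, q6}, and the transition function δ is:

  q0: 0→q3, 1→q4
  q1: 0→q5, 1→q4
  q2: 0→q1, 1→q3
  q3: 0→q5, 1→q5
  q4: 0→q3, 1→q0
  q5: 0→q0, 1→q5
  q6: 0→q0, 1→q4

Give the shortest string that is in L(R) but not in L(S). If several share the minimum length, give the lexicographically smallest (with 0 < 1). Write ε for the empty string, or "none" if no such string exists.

00

The string 00 is accepted by R but not by S.
No shorter string lies in the difference, and 00 is the lexicographically first length-2 string in L(R) \ L(S).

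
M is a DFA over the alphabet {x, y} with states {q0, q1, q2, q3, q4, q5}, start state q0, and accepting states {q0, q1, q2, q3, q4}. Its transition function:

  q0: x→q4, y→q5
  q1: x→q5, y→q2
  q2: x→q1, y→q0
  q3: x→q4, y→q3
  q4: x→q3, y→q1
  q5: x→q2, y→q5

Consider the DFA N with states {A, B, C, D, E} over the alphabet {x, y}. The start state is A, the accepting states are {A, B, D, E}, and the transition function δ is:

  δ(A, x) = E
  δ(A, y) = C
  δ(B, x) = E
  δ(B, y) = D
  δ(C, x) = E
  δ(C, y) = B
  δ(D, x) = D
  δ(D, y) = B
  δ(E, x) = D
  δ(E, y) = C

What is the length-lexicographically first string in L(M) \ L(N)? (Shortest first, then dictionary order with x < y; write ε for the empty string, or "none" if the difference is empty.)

The string xy is accepted by M but not by N.
No shorter string lies in the difference, and xy is the lexicographically first length-2 string in L(M) \ L(N).

xy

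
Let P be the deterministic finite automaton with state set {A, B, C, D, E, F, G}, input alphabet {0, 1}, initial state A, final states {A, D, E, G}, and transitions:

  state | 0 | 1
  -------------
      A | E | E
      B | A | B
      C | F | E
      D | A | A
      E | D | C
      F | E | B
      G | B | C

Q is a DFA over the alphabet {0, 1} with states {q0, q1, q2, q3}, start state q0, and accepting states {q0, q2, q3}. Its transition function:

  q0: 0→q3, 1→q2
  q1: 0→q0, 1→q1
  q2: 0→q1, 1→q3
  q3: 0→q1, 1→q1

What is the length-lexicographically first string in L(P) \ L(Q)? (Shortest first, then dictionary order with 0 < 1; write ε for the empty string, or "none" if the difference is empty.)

The string 00 is accepted by P but not by Q.
No shorter string lies in the difference, and 00 is the lexicographically first length-2 string in L(P) \ L(Q).

00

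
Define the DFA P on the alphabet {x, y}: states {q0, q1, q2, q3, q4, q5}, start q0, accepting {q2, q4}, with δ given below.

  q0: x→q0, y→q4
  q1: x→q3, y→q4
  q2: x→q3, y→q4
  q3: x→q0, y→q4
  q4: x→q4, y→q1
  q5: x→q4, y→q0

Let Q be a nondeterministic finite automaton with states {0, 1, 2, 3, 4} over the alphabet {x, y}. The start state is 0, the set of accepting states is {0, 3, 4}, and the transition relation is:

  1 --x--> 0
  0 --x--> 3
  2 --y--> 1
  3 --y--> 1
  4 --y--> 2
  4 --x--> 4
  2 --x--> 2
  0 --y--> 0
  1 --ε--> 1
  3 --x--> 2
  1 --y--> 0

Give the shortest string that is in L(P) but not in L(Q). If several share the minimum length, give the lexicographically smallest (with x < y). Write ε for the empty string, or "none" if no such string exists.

The string xy is accepted by P but not by Q.
No shorter string lies in the difference, and xy is the lexicographically first length-2 string in L(P) \ L(Q).

xy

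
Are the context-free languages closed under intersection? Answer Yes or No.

{aⁿbⁿcᵐ : m,n≥0} and {aᵐbⁿcⁿ : m,n≥0} are both context-free, but their intersection {aⁿbⁿcⁿ : n≥0} is not (pumping lemma).

No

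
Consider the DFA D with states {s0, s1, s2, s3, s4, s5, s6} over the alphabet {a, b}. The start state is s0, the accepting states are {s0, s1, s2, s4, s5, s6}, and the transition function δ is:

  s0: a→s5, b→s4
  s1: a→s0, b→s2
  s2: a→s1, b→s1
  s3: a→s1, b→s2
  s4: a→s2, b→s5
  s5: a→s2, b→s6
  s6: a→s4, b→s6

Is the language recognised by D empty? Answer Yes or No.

The empty string ε is accepted: the run s0 ends in the accepting state s0.
Since at least one string is accepted, L(D) is not empty.

No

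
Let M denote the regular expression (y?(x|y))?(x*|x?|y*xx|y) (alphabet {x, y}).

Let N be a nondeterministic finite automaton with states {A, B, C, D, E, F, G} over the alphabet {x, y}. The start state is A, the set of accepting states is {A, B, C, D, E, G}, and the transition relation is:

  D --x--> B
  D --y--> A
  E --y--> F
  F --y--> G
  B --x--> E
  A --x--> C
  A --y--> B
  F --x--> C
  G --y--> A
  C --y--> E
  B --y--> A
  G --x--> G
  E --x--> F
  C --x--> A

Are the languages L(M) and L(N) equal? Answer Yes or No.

No

The string yxx is accepted by M but rejected by N.
So L(M) ≠ L(N).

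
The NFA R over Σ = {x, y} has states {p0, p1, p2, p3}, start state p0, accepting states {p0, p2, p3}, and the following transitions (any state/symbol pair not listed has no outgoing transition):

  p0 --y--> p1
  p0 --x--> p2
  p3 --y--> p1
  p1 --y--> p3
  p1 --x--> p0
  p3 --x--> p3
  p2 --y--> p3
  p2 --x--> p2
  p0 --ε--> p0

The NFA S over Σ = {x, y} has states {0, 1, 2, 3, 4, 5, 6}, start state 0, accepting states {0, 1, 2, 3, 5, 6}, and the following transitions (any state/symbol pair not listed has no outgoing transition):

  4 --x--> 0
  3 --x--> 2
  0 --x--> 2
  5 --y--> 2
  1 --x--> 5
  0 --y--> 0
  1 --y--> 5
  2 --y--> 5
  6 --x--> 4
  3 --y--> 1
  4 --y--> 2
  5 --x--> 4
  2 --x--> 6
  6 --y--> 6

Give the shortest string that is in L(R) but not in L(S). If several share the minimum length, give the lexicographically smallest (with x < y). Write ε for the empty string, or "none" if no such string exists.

The string xxx is accepted by R but not by S.
No shorter string lies in the difference, and xxx is the lexicographically first length-3 string in L(R) \ L(S).

xxx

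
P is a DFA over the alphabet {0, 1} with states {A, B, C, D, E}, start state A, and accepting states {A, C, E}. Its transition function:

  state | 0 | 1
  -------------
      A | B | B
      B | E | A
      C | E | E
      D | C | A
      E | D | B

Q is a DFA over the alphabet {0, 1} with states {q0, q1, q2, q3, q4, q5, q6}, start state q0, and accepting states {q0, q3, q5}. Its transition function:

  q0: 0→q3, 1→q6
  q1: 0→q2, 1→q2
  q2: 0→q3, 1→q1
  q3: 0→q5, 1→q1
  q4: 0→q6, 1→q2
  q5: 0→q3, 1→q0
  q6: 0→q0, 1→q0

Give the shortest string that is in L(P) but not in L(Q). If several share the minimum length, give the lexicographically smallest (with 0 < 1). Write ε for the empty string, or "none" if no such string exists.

The string 01 is accepted by P but not by Q.
No shorter string lies in the difference, and 01 is the lexicographically first length-2 string in L(P) \ L(Q).

01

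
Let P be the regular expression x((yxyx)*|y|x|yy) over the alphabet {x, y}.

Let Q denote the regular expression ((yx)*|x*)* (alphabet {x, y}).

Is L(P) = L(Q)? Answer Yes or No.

No

The string xy is accepted by P but rejected by Q.
So L(P) ≠ L(Q).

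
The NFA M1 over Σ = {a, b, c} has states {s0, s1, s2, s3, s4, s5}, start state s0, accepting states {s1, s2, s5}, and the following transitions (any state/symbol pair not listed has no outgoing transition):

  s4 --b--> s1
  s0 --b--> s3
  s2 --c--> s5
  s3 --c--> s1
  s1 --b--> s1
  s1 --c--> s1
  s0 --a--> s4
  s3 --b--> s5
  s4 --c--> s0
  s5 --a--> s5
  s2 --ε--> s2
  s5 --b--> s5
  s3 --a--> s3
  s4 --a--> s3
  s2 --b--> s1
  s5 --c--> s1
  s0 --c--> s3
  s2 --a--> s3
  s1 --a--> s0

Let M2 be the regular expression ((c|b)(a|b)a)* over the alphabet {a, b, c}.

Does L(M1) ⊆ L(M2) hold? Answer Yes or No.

No

The string ab is in L(M1) but not in L(M2).
So L(M1) ⊄ L(M2).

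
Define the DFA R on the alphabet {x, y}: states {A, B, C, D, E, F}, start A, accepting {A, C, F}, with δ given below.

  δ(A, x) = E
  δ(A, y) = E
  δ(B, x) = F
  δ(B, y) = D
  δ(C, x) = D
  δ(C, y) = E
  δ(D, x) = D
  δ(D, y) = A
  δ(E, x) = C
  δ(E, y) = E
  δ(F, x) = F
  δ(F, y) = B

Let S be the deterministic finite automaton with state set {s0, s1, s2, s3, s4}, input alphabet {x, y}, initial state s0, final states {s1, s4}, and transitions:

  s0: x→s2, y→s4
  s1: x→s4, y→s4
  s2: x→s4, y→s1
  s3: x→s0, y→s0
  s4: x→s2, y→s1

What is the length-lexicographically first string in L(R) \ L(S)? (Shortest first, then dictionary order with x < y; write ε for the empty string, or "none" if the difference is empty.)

The empty string ε is accepted by R but not by S.
Since ε is the unique shortest string, it is the required witness.

ε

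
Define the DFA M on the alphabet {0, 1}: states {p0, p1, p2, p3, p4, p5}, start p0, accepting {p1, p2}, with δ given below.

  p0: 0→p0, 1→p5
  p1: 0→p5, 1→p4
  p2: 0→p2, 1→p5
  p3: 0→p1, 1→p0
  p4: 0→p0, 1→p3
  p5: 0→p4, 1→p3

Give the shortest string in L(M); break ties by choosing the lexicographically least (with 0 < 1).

110

A breadth-first search from p0 reaches an accepting state first via the path p0 → p5 → p3 → p1 on input 110.
No string of length < 3 is accepted (BFS exhausts all shorter strings without reaching an accepting state), and 110 is the lexicographically least accepting string of length 3.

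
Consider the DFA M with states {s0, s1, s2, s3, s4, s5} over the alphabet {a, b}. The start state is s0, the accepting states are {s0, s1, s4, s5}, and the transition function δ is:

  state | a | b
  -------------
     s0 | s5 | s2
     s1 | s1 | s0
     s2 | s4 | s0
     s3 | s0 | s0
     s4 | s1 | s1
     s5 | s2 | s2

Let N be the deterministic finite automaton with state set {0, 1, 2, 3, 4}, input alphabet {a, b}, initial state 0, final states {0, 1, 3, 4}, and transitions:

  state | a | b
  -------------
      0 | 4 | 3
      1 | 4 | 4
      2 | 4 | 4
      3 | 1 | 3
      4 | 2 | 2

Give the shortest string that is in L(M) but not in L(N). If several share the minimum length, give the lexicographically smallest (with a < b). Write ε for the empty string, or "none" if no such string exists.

The string aaaa is accepted by M but not by N.
No shorter string lies in the difference, and aaaa is the lexicographically first length-4 string in L(M) \ L(N).

aaaa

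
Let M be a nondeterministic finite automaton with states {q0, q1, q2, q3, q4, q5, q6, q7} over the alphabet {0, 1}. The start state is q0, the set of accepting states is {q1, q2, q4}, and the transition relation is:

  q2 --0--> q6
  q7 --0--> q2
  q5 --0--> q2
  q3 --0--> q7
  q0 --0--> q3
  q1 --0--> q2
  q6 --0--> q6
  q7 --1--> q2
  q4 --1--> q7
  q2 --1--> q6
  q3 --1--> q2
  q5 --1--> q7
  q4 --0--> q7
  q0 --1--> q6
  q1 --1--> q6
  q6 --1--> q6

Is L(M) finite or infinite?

The useful states (reachable from q0 and able to reach an accepting state) are {q0, q2, q3, q7}.
Restricted to these states the transition graph has no cycle, so every accepting path has bounded length and L is finite.

finite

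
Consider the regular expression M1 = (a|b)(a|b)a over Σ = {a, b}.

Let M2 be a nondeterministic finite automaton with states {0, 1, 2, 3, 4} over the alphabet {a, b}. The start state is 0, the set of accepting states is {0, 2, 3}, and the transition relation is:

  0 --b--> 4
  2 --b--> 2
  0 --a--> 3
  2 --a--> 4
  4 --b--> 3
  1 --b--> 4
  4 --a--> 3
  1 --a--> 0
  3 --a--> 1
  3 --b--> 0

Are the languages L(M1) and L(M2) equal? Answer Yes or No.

No

The string baa is accepted by M1 but rejected by M2.
So L(M1) ≠ L(M2).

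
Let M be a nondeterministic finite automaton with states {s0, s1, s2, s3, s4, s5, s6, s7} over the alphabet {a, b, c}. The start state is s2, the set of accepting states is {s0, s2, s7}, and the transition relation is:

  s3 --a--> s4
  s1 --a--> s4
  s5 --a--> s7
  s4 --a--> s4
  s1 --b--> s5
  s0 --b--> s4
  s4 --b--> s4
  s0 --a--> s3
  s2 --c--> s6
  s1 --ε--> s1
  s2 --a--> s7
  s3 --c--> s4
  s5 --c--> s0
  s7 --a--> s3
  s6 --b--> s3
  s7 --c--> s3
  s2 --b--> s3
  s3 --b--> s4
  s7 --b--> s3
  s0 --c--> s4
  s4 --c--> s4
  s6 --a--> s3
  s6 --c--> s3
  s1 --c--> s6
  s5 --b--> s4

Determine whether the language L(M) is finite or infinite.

finite

The useful states (reachable from s2 and able to reach an accepting state) are {s2, s7}.
Restricted to these states the transition graph has no cycle, so every accepting path has bounded length and L is finite.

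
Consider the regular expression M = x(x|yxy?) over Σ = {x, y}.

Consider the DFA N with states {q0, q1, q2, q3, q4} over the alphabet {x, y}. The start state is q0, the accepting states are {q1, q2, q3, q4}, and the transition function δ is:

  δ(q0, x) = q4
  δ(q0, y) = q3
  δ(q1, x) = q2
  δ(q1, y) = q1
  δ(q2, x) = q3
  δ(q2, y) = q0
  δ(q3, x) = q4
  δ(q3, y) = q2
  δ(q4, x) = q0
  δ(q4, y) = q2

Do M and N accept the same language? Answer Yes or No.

No

The string xx is accepted by M but rejected by N.
So L(M) ≠ L(N).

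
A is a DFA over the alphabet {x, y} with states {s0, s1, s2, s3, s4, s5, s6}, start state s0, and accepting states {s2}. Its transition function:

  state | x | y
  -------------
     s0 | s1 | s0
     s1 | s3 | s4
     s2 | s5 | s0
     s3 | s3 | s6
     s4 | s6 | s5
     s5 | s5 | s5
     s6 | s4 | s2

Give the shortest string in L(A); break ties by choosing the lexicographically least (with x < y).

A breadth-first search from s0 reaches an accepting state first via the path s0 → s1 → s3 → s6 → s2 on input xxyy.
No string of length < 4 is accepted (BFS exhausts all shorter strings without reaching an accepting state), and xxyy is the lexicographically least accepting string of length 4.

xxyy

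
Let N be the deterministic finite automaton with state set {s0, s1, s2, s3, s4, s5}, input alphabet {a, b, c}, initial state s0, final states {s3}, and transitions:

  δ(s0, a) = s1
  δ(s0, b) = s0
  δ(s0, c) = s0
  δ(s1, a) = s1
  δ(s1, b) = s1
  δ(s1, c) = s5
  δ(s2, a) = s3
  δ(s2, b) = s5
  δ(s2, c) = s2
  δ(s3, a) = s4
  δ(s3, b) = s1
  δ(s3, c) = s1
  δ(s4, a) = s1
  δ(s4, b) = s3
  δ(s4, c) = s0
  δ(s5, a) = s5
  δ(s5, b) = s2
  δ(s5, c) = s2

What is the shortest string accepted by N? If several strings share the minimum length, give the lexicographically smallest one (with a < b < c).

A breadth-first search from s0 reaches an accepting state first via the path s0 → s1 → s5 → s2 → s3 on input acba.
No string of length < 4 is accepted (BFS exhausts all shorter strings without reaching an accepting state), and acba is the lexicographically least accepting string of length 4.

acba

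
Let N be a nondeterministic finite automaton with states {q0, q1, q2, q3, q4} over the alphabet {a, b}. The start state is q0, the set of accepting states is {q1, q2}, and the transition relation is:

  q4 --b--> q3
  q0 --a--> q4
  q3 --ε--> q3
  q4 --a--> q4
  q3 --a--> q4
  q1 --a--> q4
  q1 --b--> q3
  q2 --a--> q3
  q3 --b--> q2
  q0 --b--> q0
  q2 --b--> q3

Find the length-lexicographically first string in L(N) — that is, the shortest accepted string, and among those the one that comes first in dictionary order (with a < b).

abb

A breadth-first search from q0 reaches an accepting state first via the path q0 → q4 → q3 → q2 on input abb.
No string of length < 3 is accepted (BFS exhausts all shorter strings without reaching an accepting state), and abb is the lexicographically least accepting string of length 3.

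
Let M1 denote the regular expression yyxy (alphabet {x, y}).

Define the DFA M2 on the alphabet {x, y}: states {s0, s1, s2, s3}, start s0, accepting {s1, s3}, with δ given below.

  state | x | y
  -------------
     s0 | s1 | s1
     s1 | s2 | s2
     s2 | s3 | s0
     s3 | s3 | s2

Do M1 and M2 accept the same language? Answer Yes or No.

The string yyxy is accepted by M1 but rejected by M2.
So L(M1) ≠ L(M2).

No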